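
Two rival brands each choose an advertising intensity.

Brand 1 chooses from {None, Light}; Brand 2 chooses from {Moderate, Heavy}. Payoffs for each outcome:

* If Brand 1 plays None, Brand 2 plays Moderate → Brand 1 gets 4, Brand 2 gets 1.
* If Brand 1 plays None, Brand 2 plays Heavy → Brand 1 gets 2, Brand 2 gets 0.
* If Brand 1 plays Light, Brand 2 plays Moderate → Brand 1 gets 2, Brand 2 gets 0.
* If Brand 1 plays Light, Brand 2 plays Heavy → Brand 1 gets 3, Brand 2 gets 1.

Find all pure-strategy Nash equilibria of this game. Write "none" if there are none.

(None, Moderate), (Light, Heavy)

Brand 1 against Moderate: payoffs 4, 2 → best response None.
Brand 1 against Heavy: payoffs 2, 3 → best response Light.
Brand 2 against None: payoffs 1, 0 → best response Moderate.
Brand 2 against Light: payoffs 0, 1 → best response Heavy.
Mutual best responses: (None, Moderate); (Light, Heavy).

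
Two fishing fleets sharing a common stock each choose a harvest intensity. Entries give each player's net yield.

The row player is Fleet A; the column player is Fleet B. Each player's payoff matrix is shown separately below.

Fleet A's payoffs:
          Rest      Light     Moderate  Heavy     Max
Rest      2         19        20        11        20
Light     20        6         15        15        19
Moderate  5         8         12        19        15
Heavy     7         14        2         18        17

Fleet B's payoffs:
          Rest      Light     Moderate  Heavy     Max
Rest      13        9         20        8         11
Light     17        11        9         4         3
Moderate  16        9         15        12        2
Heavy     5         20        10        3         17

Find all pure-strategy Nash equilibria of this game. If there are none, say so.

The pure Nash equilibria are (Rest, Moderate); (Light, Rest).

For each player, find the best response to each opponent profile; mutual best responses are the pure NE.
Fleet A against Rest: payoffs 2, 20, 5, 7 → best response Light.
Fleet A against Light: payoffs 19, 6, 8, 14 → best response Rest.
Fleet A against Moderate: payoffs 20, 15, 12, 2 → best response Rest.
Fleet A against Heavy: payoffs 11, 15, 19, 18 → best response Moderate.
Fleet A against Max: payoffs 20, 19, 15, 17 → best response Rest.
Fleet B against Rest: payoffs 13, 9, 20, 8, 11 → best response Moderate.
Fleet B against Light: payoffs 17, 11, 9, 4, 3 → best response Rest.
Fleet B against Moderate: payoffs 16, 9, 15, 12, 2 → best response Rest.
Fleet B against Heavy: payoffs 5, 20, 10, 3, 17 → best response Light.
Mutual best responses: (Rest, Moderate); (Light, Rest).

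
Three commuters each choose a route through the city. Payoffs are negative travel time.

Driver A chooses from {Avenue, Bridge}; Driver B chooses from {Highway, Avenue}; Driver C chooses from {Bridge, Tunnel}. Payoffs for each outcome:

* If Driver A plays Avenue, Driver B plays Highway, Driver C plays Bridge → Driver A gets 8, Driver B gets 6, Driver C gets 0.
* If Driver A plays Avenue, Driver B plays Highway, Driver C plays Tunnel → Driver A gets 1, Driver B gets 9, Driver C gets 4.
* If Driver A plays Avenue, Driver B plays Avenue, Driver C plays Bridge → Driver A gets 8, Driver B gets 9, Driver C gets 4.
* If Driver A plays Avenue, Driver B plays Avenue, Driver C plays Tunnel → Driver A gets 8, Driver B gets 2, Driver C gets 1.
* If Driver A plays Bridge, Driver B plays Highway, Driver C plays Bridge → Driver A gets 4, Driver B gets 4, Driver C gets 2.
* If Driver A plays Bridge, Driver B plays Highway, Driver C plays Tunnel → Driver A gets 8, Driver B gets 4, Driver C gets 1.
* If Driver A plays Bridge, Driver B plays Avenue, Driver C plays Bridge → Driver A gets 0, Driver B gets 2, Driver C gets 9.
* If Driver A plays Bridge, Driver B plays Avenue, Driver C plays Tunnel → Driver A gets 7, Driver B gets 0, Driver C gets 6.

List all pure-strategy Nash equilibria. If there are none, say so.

(Avenue, Highway, Bridge): Driver B can switch to Avenue (6 → 9). Not NE.
(Avenue, Highway, Tunnel): Driver A can switch to Bridge (1 → 8). Not NE.
(Avenue, Avenue, Bridge): Driver A gets 8, best alternative 0; Driver B gets 9, best alternative 6; Driver C gets 4, best alternative 1. No profitable deviation — NE.
(Avenue, Avenue, Tunnel): Driver B can switch to Highway (2 → 9). Not NE.
(Bridge, Highway, Bridge): Driver A can switch to Avenue (4 → 8). Not NE.
(Bridge, Highway, Tunnel): Driver C can switch to Bridge (1 → 2). Not NE.
(Bridge, Avenue, Bridge): Driver A can switch to Avenue (0 → 8). Not NE.
(Bridge, Avenue, Tunnel): Driver A can switch to Avenue (7 → 8). Not NE.

The unique pure-strategy Nash equilibrium is (Avenue, Avenue, Bridge).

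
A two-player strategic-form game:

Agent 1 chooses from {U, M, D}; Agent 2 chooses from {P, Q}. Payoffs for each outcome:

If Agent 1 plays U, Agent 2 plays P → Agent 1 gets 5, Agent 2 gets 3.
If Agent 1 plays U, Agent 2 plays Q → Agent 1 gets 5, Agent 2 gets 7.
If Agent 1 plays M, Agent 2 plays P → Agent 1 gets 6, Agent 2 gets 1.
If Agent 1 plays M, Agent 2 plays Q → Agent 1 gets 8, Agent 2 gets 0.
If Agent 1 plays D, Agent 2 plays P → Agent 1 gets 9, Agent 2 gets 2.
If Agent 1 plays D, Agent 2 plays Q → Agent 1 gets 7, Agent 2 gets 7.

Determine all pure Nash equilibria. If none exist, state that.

This game has no pure Nash equilibrium.

Check each profile: it is a Nash equilibrium iff no player can strictly gain by switching unilaterally.
(U, P): Agent 1 can switch to M (5 → 6). Not NE.
(U, Q): Agent 1 can switch to M (5 → 8). Not NE.
(M, P): Agent 1 can switch to D (6 → 9). Not NE.
(M, Q): Agent 2 can switch to P (0 → 1). Not NE.
(D, P): Agent 2 can switch to Q (2 → 7). Not NE.
(D, Q): Agent 1 can switch to M (7 → 8). Not NE.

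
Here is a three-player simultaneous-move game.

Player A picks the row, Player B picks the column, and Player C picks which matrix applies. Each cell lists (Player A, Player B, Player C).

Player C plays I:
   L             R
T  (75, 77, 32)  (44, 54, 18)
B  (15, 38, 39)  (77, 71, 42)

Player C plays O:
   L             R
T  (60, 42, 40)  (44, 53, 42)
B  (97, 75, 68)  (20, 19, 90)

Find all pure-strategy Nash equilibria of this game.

The pure Nash equilibria are (T, R, O); (B, L, O).

(T, L, I): Player C can switch to O (32 → 40). Not NE.
(T, L, O): Player A can switch to B (60 → 97). Not NE.
(T, R, I): Player A can switch to B (44 → 77). Not NE.
(T, R, O): Player A gets 44, best alternative 20; Player B gets 53, best alternative 42; Player C gets 42, best alternative 18. No profitable deviation — NE.
(B, L, I): Player A can switch to T (15 → 75). Not NE.
(B, L, O): Player A gets 97, best alternative 60; Player B gets 75, best alternative 19; Player C gets 68, best alternative 39. No profitable deviation — NE.
(B, R, I): Player C can switch to O (42 → 90). Not NE.
(B, R, O): Player A can switch to T (20 → 44). Not NE.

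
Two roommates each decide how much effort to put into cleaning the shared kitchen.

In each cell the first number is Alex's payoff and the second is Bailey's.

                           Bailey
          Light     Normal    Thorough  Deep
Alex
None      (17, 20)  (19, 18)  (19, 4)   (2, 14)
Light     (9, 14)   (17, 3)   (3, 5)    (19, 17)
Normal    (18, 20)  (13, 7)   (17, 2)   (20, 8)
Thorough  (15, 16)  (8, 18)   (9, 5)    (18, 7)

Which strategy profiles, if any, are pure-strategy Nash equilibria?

For each strategy profile, look for a profitable unilateral deviation.
(None, Light): Alex can switch to Normal (17 → 18). Not NE.
(None, Normal): Bailey can switch to Light (18 → 20). Not NE.
(None, Thorough): Bailey can switch to Light (4 → 20). Not NE.
(None, Deep): Alex can switch to Light (2 → 19). Not NE.
(Light, Light): Alex can switch to None (9 → 17). Not NE.
(Light, Normal): Alex can switch to None (17 → 19). Not NE.
(Light, Thorough): Alex can switch to None (3 → 19). Not NE.
(Light, Deep): Alex can switch to Normal (19 → 20). Not NE.
(Normal, Light): Alex gets 18, best alternative 17; Bailey gets 20, best alternative 8. No profitable deviation — NE.
(The remaining 7 profiles each have a profitable deviation by the same check.)

(Normal, Light)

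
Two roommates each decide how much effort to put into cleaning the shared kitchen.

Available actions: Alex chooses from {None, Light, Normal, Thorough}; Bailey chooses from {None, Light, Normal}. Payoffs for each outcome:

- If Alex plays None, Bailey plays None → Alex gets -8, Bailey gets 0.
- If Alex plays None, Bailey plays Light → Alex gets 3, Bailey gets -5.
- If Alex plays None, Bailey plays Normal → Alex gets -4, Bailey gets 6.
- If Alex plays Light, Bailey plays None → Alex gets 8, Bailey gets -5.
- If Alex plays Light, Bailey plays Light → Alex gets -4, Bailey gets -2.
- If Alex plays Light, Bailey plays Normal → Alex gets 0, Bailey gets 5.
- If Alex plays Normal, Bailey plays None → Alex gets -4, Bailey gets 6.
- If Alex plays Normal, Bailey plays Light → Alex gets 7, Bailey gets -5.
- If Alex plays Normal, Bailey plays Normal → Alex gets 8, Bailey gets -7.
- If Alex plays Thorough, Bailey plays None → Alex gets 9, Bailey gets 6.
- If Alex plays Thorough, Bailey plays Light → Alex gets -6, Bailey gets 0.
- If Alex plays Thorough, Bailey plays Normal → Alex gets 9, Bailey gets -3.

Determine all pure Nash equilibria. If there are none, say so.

Alex against None: payoffs -8, 8, -4, 9 → best response Thorough.
Alex against Light: payoffs 3, -4, 7, -6 → best response Normal.
Alex against Normal: payoffs -4, 0, 8, 9 → best response Thorough.
Bailey against None: payoffs 0, -5, 6 → best response Normal.
Bailey against Light: payoffs -5, -2, 5 → best response Normal.
Bailey against Normal: payoffs 6, -5, -7 → best response None.
Bailey against Thorough: payoffs 6, 0, -3 → best response None.
Mutual best responses: (Thorough, None).

The unique pure-strategy Nash equilibrium is (Thorough, None).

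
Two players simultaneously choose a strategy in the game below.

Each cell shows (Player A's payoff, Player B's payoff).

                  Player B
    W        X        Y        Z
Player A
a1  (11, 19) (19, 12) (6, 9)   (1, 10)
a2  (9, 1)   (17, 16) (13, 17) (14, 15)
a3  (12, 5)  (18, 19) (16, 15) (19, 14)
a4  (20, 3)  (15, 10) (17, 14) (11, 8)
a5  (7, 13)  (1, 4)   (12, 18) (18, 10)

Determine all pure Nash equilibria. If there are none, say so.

Mark each player's best response to every combination of opponents' strategies; a profile where every player is best-responding is a pure Nash equilibrium.
Player A against W: payoffs 11, 9, 12, 20, 7 → best response a4.
Player A against X: payoffs 19, 17, 18, 15, 1 → best response a1.
Player A against Y: payoffs 6, 13, 16, 17, 12 → best response a4.
Player A against Z: payoffs 1, 14, 19, 11, 18 → best response a3.
Player B against a1: payoffs 19, 12, 9, 10 → best response W.
Player B against a2: payoffs 1, 16, 17, 15 → best response Y.
Player B against a3: payoffs 5, 19, 15, 14 → best response X.
Player B against a4: payoffs 3, 10, 14, 8 → best response Y.
Player B against a5: payoffs 13, 4, 18, 10 → best response Y.
Mutual best responses: (a4, Y).

The unique pure-strategy Nash equilibrium is (a4, Y).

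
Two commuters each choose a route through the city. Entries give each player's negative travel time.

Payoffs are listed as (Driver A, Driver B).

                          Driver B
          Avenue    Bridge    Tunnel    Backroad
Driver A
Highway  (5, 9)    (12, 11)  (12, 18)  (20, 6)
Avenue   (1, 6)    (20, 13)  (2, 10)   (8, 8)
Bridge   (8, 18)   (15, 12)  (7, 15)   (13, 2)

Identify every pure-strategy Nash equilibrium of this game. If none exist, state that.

(Highway, Avenue): Driver A can switch to Bridge (5 → 8). Not NE.
(Highway, Bridge): Driver A can switch to Avenue (12 → 20). Not NE.
(Highway, Tunnel): Driver A gets 12, best alternative 7; Driver B gets 18, best alternative 11. No profitable deviation — NE.
(Highway, Backroad): Driver B can switch to Avenue (6 → 9). Not NE.
(Avenue, Avenue): Driver A can switch to Highway (1 → 5). Not NE.
(Avenue, Bridge): Driver A gets 20, best alternative 15; Driver B gets 13, best alternative 10. No profitable deviation — NE.
(Avenue, Tunnel): Driver A can switch to Highway (2 → 12). Not NE.
(Avenue, Backroad): Driver A can switch to Highway (8 → 20). Not NE.
(Bridge, Avenue): Driver A gets 8, best alternative 5; Driver B gets 18, best alternative 15. No profitable deviation — NE.
(Bridge, Bridge): Driver A can switch to Avenue (15 → 20). Not NE.
(Bridge, Tunnel): Driver A can switch to Highway (7 → 12). Not NE.
(Bridge, Backroad): Driver A can switch to Highway (13 → 20). Not NE.

The pure Nash equilibria are (Highway, Tunnel); (Avenue, Bridge); (Bridge, Avenue).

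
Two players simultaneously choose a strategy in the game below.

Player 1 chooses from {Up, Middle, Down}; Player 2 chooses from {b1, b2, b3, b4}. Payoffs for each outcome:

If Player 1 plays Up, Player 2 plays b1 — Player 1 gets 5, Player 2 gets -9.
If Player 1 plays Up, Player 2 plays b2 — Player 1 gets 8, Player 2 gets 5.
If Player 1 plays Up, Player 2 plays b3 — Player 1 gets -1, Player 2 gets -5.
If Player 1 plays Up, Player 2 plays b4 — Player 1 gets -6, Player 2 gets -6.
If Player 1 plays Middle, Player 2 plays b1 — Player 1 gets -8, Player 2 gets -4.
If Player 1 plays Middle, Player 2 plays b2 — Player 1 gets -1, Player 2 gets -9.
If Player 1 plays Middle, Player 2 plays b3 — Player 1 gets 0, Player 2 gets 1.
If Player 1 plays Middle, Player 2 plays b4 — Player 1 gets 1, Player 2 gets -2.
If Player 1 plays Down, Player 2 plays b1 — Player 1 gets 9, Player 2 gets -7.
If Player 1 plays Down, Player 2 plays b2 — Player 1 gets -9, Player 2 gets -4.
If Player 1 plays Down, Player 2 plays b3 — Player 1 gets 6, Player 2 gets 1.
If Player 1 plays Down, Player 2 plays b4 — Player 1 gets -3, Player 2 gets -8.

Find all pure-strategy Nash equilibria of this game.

(Up, b2); (Down, b3)

Player 1 against b1: payoffs 5, -8, 9 → best response Down.
Player 1 against b2: payoffs 8, -1, -9 → best response Up.
Player 1 against b3: payoffs -1, 0, 6 → best response Down.
Player 1 against b4: payoffs -6, 1, -3 → best response Middle.
Player 2 against Up: payoffs -9, 5, -5, -6 → best response b2.
Player 2 against Middle: payoffs -4, -9, 1, -2 → best response b3.
Player 2 against Down: payoffs -7, -4, 1, -8 → best response b3.
Mutual best responses: (Up, b2); (Down, b3).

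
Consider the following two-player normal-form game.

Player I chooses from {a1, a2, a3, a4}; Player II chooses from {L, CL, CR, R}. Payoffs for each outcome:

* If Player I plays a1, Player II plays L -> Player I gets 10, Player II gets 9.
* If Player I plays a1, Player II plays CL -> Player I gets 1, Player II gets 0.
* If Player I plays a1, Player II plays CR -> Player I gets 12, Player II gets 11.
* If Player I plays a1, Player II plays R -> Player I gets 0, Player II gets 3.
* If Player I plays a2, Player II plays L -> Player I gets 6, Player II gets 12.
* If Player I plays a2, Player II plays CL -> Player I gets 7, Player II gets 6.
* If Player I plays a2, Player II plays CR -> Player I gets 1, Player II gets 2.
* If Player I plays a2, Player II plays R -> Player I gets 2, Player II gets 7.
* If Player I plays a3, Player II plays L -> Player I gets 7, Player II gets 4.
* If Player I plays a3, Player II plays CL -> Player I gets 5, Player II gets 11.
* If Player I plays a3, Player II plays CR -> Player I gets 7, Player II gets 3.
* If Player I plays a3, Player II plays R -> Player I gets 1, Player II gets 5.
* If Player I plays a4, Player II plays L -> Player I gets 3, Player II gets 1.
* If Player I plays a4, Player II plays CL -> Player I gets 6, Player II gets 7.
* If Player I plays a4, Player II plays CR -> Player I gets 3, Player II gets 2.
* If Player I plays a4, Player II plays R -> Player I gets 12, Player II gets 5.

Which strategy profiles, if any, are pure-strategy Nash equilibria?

The unique pure-strategy Nash equilibrium is (a1, CR).

(a1, L): Player II can switch to CR (9 → 11). Not NE.
(a1, CL): Player I can switch to a2 (1 → 7). Not NE.
(a1, CR): Player I gets 12, best alternative 7; Player II gets 11, best alternative 9. No profitable deviation — NE.
(a1, R): Player I can switch to a2 (0 → 2). Not NE.
(a2, L): Player I can switch to a1 (6 → 10). Not NE.
(a2, CL): Player II can switch to L (6 → 12). Not NE.
(a2, CR): Player I can switch to a1 (1 → 12). Not NE.
(The remaining 9 profiles each have a profitable deviation by the same check.)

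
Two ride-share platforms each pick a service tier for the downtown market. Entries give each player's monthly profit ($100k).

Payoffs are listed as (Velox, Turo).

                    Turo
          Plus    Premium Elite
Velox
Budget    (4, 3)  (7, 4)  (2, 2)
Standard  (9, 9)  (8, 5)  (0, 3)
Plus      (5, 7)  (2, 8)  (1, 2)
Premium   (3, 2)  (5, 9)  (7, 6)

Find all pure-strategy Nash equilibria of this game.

The unique pure-strategy Nash equilibrium is (Standard, Plus).

For each player, find the best response to each opponent profile; mutual best responses are the pure NE.
Velox against Plus: payoffs 4, 9, 5, 3 → best response Standard.
Velox against Premium: payoffs 7, 8, 2, 5 → best response Standard.
Velox against Elite: payoffs 2, 0, 1, 7 → best response Premium.
Turo against Budget: payoffs 3, 4, 2 → best response Premium.
Turo against Standard: payoffs 9, 5, 3 → best response Plus.
Turo against Plus: payoffs 7, 8, 2 → best response Premium.
Turo against Premium: payoffs 2, 9, 6 → best response Premium.
Mutual best responses: (Standard, Plus).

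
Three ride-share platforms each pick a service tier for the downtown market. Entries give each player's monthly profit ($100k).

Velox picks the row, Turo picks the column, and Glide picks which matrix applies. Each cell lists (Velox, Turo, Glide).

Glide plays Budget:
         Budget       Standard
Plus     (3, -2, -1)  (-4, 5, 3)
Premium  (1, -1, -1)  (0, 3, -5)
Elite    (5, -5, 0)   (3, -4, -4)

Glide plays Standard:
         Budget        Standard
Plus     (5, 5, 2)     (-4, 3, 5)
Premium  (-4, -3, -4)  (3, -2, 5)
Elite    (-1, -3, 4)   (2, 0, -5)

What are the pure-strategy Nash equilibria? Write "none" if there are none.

(Plus, Budget, Budget): Velox can switch to Elite (3 → 5). Not NE.
(Plus, Budget, Standard): Velox gets 5, best alternative -1; Turo gets 5, best alternative 3; Glide gets 2, best alternative -1. No profitable deviation — NE.
(Plus, Standard, Budget): Velox can switch to Premium (-4 → 0). Not NE.
(Plus, Standard, Standard): Velox can switch to Premium (-4 → 3). Not NE.
(Premium, Budget, Budget): Velox can switch to Plus (1 → 3). Not NE.
(Premium, Budget, Standard): Velox can switch to Plus (-4 → 5). Not NE.
(Premium, Standard, Budget): Velox can switch to Elite (0 → 3). Not NE.
(Premium, Standard, Standard): Velox gets 3, best alternative 2; Turo gets -2, best alternative -3; Glide gets 5, best alternative -5. No profitable deviation — NE.
(Elite, Budget, Budget): Turo can switch to Standard (-5 → -4). Not NE.
(Elite, Budget, Standard): Velox can switch to Plus (-1 → 5). Not NE.
(Elite, Standard, Budget): Velox gets 3, best alternative 0; Turo gets -4, best alternative -5; Glide gets -4, best alternative -5. No profitable deviation — NE.
(Elite, Standard, Standard): Velox can switch to Premium (2 → 3). Not NE.

(Plus, Budget, Standard), (Premium, Standard, Standard), (Elite, Standard, Budget)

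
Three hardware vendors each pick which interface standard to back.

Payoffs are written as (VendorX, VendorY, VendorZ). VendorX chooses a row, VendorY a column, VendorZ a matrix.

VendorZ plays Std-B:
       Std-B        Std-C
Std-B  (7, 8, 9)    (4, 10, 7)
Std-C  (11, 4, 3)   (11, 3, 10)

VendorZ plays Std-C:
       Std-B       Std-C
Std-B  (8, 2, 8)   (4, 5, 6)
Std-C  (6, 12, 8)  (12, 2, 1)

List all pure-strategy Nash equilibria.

For each strategy profile, look for a profitable unilateral deviation.
(Std-B, Std-B, Std-B): VendorX can switch to Std-C (7 → 11). Not NE.
(Std-B, Std-B, Std-C): VendorY can switch to Std-C (2 → 5). Not NE.
(Std-B, Std-C, Std-B): VendorX can switch to Std-C (4 → 11). Not NE.
(Std-B, Std-C, Std-C): VendorX can switch to Std-C (4 → 12). Not NE.
(Std-C, Std-B, Std-B): VendorZ can switch to Std-C (3 → 8). Not NE.
(Std-C, Std-B, Std-C): VendorX can switch to Std-B (6 → 8). Not NE.
(Std-C, Std-C, Std-B): VendorY can switch to Std-B (3 → 4). Not NE.
(Std-C, Std-C, Std-C): VendorY can switch to Std-B (2 → 12). Not NE.

This game has no pure Nash equilibrium.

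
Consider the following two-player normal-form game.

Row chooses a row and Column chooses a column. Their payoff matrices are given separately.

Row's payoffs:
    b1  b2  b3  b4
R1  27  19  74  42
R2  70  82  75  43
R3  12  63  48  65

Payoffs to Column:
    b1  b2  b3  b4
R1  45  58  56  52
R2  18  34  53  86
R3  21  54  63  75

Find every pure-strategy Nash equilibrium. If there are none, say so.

(R3, b4)

Row against b1: payoffs 27, 70, 12 → best response R2.
Row against b2: payoffs 19, 82, 63 → best response R2.
Row against b3: payoffs 74, 75, 48 → best response R2.
Row against b4: payoffs 42, 43, 65 → best response R3.
Column against R1: payoffs 45, 58, 56, 52 → best response b2.
Column against R2: payoffs 18, 34, 53, 86 → best response b4.
Column against R3: payoffs 21, 54, 63, 75 → best response b4.
Mutual best responses: (R3, b4).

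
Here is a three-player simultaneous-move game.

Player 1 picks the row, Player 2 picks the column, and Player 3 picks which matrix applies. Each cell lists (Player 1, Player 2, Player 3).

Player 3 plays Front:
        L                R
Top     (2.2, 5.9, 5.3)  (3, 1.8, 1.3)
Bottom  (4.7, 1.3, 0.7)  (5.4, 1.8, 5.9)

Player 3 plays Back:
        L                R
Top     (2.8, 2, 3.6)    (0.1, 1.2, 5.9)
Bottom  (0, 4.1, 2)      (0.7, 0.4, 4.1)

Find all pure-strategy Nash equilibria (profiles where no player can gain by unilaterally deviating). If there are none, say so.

For each strategy profile, look for a profitable unilateral deviation.
(Top, L, Front): Player 1 can switch to Bottom (2.2 → 4.7). Not NE.
(Top, L, Back): Player 3 can switch to Front (3.6 → 5.3). Not NE.
(Top, R, Front): Player 1 can switch to Bottom (3 → 5.4). Not NE.
(Top, R, Back): Player 1 can switch to Bottom (0.1 → 0.7). Not NE.
(Bottom, L, Front): Player 2 can switch to R (1.3 → 1.8). Not NE.
(Bottom, L, Back): Player 1 can switch to Top (0 → 2.8). Not NE.
(Bottom, R, Front): Player 1 gets 5.4, best alternative 3; Player 2 gets 1.8, best alternative 1.3; Player 3 gets 5.9, best alternative 4.1. No profitable deviation — NE.
(Bottom, R, Back): Player 2 can switch to L (0.4 → 4.1). Not NE.

Pure NE: (Bottom, R, Front)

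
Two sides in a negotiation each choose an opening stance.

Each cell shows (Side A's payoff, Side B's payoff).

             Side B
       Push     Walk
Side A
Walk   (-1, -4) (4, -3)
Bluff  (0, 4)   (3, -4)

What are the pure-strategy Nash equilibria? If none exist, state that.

Pure-strategy Nash equilibria: (Walk, Walk); (Bluff, Push)

(Walk, Push): Side A can switch to Bluff (-1 → 0). Not NE.
(Walk, Walk): Side A gets 4, best alternative 3; Side B gets -3, best alternative -4. No profitable deviation — NE.
(Bluff, Push): Side A gets 0, best alternative -1; Side B gets 4, best alternative -4. No profitable deviation — NE.
(Bluff, Walk): Side A can switch to Walk (3 → 4). Not NE.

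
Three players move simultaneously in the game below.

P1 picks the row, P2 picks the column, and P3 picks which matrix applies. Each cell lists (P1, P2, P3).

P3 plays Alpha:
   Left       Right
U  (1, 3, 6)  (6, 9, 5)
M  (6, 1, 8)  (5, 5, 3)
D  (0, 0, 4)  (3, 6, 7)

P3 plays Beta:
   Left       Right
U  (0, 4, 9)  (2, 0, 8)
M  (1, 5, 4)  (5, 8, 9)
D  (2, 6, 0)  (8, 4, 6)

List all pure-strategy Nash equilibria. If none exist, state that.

For each player, find the best response to each opponent profile; mutual best responses are the pure NE.
P1 against (Left, Alpha): payoffs 1, 6, 0 → best response M.
P1 against (Left, Beta): payoffs 0, 1, 2 → best response D.
P1 against (Right, Alpha): payoffs 6, 5, 3 → best response U.
P1 against (Right, Beta): payoffs 2, 5, 8 → best response D.
P2 against (U, Alpha): payoffs 3, 9 → best response Right.
P2 against (U, Beta): payoffs 4, 0 → best response Left.
P2 against (M, Alpha): payoffs 1, 5 → best response Right.
P2 against (M, Beta): payoffs 5, 8 → best response Right.
P2 against (D, Alpha): payoffs 0, 6 → best response Right.
P2 against (D, Beta): payoffs 6, 4 → best response Left.
P3 against (U, Left): payoffs 6, 9 → best response Beta.
P3 against (U, Right): payoffs 5, 8 → best response Beta.
P3 against (M, Left): payoffs 8, 4 → best response Alpha.
P3 against (M, Right): payoffs 3, 9 → best response Beta.
P3 against (D, Left): payoffs 4, 0 → best response Alpha.
P3 against (D, Right): payoffs 7, 6 → best response Alpha.
No profile is a mutual best response for all players.

This game has no pure Nash equilibrium.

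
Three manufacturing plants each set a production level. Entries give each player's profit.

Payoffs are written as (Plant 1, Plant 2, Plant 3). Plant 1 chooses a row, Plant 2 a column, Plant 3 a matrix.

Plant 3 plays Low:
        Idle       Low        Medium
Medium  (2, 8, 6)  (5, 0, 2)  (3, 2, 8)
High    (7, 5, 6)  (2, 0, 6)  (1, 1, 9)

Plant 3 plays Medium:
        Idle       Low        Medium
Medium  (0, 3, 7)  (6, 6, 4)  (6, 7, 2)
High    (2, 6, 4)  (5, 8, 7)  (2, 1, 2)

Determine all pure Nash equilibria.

(Medium, Idle, Low): Plant 1 can switch to High (2 → 7). Not NE.
(Medium, Idle, Medium): Plant 1 can switch to High (0 → 2). Not NE.
(Medium, Low, Low): Plant 2 can switch to Idle (0 → 8). Not NE.
(Medium, Low, Medium): Plant 2 can switch to Medium (6 → 7). Not NE.
(Medium, Medium, Low): Plant 2 can switch to Idle (2 → 8). Not NE.
(Medium, Medium, Medium): Plant 3 can switch to Low (2 → 8). Not NE.
(High, Idle, Low): Plant 1 gets 7, best alternative 2; Plant 2 gets 5, best alternative 1; Plant 3 gets 6, best alternative 4. No profitable deviation — NE.
(High, Idle, Medium): Plant 2 can switch to Low (6 → 8). Not NE.
(High, Low, Low): Plant 1 can switch to Medium (2 → 5). Not NE.
(High, Low, Medium): Plant 1 can switch to Medium (5 → 6). Not NE.
(High, Medium, Low): Plant 1 can switch to Medium (1 → 3). Not NE.
(High, Medium, Medium): Plant 1 can switch to Medium (2 → 6). Not NE.

(High, Idle, Low)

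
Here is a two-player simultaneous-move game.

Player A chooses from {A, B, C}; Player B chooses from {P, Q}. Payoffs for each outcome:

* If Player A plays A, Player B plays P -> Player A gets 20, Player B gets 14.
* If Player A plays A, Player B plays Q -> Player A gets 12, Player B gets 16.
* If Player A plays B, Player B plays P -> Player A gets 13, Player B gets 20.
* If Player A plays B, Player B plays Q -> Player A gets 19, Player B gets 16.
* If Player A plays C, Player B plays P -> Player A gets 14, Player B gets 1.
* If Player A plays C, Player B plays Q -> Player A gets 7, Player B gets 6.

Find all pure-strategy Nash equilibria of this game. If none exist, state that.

(A, P): Player B can switch to Q (14 → 16). Not NE.
(A, Q): Player A can switch to B (12 → 19). Not NE.
(B, P): Player A can switch to A (13 → 20). Not NE.
(B, Q): Player B can switch to P (16 → 20). Not NE.
(C, P): Player A can switch to A (14 → 20). Not NE.
(C, Q): Player A can switch to A (7 → 12). Not NE.

none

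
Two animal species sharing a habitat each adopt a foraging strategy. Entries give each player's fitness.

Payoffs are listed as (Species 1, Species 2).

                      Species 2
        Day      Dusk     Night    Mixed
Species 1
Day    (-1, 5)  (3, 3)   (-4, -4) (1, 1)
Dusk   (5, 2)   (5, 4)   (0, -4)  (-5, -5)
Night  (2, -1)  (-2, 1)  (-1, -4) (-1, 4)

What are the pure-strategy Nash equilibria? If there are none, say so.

(Dusk, Dusk)

(Day, Day): Species 1 can switch to Dusk (-1 → 5). Not NE.
(Day, Dusk): Species 1 can switch to Dusk (3 → 5). Not NE.
(Day, Night): Species 1 can switch to Dusk (-4 → 0). Not NE.
(Day, Mixed): Species 2 can switch to Day (1 → 5). Not NE.
(Dusk, Day): Species 2 can switch to Dusk (2 → 4). Not NE.
(Dusk, Dusk): Species 1 gets 5, best alternative 3; Species 2 gets 4, best alternative 2. No profitable deviation — NE.
(Dusk, Night): Species 2 can switch to Day (-4 → 2). Not NE.
(Dusk, Mixed): Species 1 can switch to Day (-5 → 1). Not NE.
(Night, Day): Species 1 can switch to Dusk (2 → 5). Not NE.
(The remaining 3 profiles each have a profitable deviation by the same check.)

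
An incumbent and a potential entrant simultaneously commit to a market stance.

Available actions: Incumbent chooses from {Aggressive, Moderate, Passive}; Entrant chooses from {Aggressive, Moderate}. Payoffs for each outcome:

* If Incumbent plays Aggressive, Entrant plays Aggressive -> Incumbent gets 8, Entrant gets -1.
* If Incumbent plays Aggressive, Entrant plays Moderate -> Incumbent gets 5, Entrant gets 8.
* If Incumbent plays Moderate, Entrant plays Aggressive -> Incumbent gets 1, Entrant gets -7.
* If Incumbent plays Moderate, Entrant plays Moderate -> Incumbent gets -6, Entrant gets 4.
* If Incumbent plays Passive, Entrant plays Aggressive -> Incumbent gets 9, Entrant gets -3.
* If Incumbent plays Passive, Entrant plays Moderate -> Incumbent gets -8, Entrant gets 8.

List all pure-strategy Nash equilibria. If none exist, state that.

(Aggressive, Aggressive): Incumbent can switch to Passive (8 → 9). Not NE.
(Aggressive, Moderate): Incumbent gets 5, best alternative -6; Entrant gets 8, best alternative -1. No profitable deviation — NE.
(Moderate, Aggressive): Incumbent can switch to Aggressive (1 → 8). Not NE.
(Moderate, Moderate): Incumbent can switch to Aggressive (-6 → 5). Not NE.
(Passive, Aggressive): Entrant can switch to Moderate (-3 → 8). Not NE.
(Passive, Moderate): Incumbent can switch to Aggressive (-8 → 5). Not NE.

Pure NE: (Aggressive, Moderate)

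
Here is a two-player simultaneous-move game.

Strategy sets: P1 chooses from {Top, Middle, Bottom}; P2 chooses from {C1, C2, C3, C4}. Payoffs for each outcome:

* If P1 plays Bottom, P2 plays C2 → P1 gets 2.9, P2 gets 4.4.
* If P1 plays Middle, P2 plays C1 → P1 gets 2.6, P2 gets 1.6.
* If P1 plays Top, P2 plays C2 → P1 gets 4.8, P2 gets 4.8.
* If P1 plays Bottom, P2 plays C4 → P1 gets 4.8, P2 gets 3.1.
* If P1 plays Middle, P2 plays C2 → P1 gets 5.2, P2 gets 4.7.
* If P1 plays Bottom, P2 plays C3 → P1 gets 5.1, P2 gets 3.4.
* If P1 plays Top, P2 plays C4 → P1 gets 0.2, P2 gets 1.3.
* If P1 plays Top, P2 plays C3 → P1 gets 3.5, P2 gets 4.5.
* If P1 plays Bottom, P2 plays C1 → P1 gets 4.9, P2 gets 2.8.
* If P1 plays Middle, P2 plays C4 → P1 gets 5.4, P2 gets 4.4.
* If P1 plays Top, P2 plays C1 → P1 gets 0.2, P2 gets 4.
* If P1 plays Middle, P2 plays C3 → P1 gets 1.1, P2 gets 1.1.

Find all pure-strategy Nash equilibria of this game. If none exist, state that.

(Middle, C2)

(Top, C1): P1 can switch to Middle (0.2 → 2.6). Not NE.
(Top, C2): P1 can switch to Middle (4.8 → 5.2). Not NE.
(Top, C3): P1 can switch to Bottom (3.5 → 5.1). Not NE.
(Top, C4): P1 can switch to Middle (0.2 → 5.4). Not NE.
(Middle, C1): P1 can switch to Bottom (2.6 → 4.9). Not NE.
(Middle, C2): P1 gets 5.2, best alternative 4.8; P2 gets 4.7, best alternative 4.4. No profitable deviation — NE.
(Middle, C3): P1 can switch to Top (1.1 → 3.5). Not NE.
(The remaining 5 profiles each have a profitable deviation by the same check.)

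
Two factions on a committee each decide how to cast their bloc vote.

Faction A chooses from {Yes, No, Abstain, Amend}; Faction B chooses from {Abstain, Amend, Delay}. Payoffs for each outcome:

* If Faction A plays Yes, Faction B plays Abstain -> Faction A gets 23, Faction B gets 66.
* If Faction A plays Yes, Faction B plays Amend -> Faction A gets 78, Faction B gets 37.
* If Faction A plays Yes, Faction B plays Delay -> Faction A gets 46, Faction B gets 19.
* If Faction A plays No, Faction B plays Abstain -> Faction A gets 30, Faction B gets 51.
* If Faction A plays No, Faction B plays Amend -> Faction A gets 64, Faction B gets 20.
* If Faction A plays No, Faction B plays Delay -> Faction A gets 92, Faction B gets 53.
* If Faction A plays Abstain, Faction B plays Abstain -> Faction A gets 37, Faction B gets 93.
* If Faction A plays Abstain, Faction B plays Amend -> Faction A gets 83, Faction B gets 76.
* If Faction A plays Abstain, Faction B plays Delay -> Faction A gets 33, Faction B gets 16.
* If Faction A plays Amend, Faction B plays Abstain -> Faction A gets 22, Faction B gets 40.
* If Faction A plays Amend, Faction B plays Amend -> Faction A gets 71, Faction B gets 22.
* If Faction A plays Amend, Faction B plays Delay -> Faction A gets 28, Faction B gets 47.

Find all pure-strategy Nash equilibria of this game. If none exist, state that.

(Yes, Abstain): Faction A can switch to No (23 → 30). Not NE.
(Yes, Amend): Faction A can switch to Abstain (78 → 83). Not NE.
(Yes, Delay): Faction A can switch to No (46 → 92). Not NE.
(No, Abstain): Faction A can switch to Abstain (30 → 37). Not NE.
(No, Amend): Faction A can switch to Yes (64 → 78). Not NE.
(No, Delay): Faction A gets 92, best alternative 46; Faction B gets 53, best alternative 51. No profitable deviation — NE.
(Abstain, Abstain): Faction A gets 37, best alternative 30; Faction B gets 93, best alternative 76. No profitable deviation — NE.
(Abstain, Amend): Faction B can switch to Abstain (76 → 93). Not NE.
(Abstain, Delay): Faction A can switch to Yes (33 → 46). Not NE.
(Amend, Abstain): Faction A can switch to Yes (22 → 23). Not NE.
(Amend, Amend): Faction A can switch to Yes (71 → 78). Not NE.
(Amend, Delay): Faction A can switch to Yes (28 → 46). Not NE.

The pure Nash equilibria are (No, Delay); (Abstain, Abstain).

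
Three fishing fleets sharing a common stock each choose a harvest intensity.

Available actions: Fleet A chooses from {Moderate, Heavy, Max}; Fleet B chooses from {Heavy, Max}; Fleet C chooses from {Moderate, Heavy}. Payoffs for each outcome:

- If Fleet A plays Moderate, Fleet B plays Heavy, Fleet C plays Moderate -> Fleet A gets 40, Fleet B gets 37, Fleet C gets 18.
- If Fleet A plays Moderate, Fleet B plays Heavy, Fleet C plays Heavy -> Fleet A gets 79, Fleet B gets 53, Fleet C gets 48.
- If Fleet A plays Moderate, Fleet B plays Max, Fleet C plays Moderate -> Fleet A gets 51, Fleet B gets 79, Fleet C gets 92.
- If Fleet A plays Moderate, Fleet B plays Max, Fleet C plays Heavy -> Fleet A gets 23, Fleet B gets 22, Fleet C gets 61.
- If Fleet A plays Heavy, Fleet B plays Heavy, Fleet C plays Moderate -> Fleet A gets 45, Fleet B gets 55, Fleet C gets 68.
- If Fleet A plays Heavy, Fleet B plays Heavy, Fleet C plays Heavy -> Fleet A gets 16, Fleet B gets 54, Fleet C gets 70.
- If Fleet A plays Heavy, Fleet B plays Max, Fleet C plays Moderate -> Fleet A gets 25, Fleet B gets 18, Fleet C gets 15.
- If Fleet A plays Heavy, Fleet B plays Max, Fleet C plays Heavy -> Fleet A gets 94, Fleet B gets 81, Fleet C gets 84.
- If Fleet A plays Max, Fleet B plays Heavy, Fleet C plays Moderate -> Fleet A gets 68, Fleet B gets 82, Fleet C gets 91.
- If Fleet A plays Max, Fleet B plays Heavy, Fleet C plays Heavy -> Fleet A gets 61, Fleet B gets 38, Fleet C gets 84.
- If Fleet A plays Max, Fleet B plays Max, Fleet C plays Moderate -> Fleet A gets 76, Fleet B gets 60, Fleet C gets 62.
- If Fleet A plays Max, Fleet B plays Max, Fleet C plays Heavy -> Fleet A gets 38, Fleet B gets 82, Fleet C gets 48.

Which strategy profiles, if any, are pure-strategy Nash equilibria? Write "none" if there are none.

(Moderate, Heavy, Moderate): Fleet A can switch to Heavy (40 → 45). Not NE.
(Moderate, Heavy, Heavy): Fleet A gets 79, best alternative 61; Fleet B gets 53, best alternative 22; Fleet C gets 48, best alternative 18. No profitable deviation — NE.
(Moderate, Max, Moderate): Fleet A can switch to Max (51 → 76). Not NE.
(Moderate, Max, Heavy): Fleet A can switch to Heavy (23 → 94). Not NE.
(Heavy, Heavy, Moderate): Fleet A can switch to Max (45 → 68). Not NE.
(Heavy, Heavy, Heavy): Fleet A can switch to Moderate (16 → 79). Not NE.
(Heavy, Max, Moderate): Fleet A can switch to Moderate (25 → 51). Not NE.
(Heavy, Max, Heavy): Fleet A gets 94, best alternative 38; Fleet B gets 81, best alternative 54; Fleet C gets 84, best alternative 15. No profitable deviation — NE.
(Max, Heavy, Moderate): Fleet A gets 68, best alternative 45; Fleet B gets 82, best alternative 60; Fleet C gets 91, best alternative 84. No profitable deviation — NE.
(Max, Heavy, Heavy): Fleet A can switch to Moderate (61 → 79). Not NE.
(Max, Max, Moderate): Fleet B can switch to Heavy (60 → 82). Not NE.
(Max, Max, Heavy): Fleet A can switch to Heavy (38 → 94). Not NE.

The pure Nash equilibria are (Moderate, Heavy, Heavy); (Heavy, Max, Heavy); (Max, Heavy, Moderate).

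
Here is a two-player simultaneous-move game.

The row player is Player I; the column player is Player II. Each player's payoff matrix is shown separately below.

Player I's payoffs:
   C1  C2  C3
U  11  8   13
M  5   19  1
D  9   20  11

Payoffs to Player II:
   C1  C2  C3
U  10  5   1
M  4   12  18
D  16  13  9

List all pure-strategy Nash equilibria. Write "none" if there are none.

(U, C1)

Player I against C1: payoffs 11, 5, 9 → best response U.
Player I against C2: payoffs 8, 19, 20 → best response D.
Player I against C3: payoffs 13, 1, 11 → best response U.
Player II against U: payoffs 10, 5, 1 → best response C1.
Player II against M: payoffs 4, 12, 18 → best response C3.
Player II against D: payoffs 16, 13, 9 → best response C1.
Mutual best responses: (U, C1).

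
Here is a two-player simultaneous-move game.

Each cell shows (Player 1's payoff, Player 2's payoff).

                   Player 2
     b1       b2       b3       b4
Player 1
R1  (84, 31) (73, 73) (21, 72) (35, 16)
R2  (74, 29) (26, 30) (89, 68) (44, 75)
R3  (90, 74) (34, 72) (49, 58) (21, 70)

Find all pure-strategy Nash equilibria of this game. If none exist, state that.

Player 1 against b1: payoffs 84, 74, 90 → best response R3.
Player 1 against b2: payoffs 73, 26, 34 → best response R1.
Player 1 against b3: payoffs 21, 89, 49 → best response R2.
Player 1 against b4: payoffs 35, 44, 21 → best response R2.
Player 2 against R1: payoffs 31, 73, 72, 16 → best response b2.
Player 2 against R2: payoffs 29, 30, 68, 75 → best response b4.
Player 2 against R3: payoffs 74, 72, 58, 70 → best response b1.
Mutual best responses: (R1, b2); (R2, b4); (R3, b1).

Pure-strategy Nash equilibria: (R1, b2); (R2, b4); (R3, b1)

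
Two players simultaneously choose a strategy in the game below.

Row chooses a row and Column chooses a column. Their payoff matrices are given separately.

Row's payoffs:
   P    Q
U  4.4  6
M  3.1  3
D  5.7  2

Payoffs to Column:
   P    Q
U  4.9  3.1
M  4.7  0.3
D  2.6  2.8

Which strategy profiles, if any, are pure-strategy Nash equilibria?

There is no pure-strategy Nash equilibrium.

Mark each player's best response to every combination of opponents' strategies; a profile where every player is best-responding is a pure Nash equilibrium.
Row against P: payoffs 4.4, 3.1, 5.7 → best response D.
Row against Q: payoffs 6, 3, 2 → best response U.
Column against U: payoffs 4.9, 3.1 → best response P.
Column against M: payoffs 4.7, 0.3 → best response P.
Column against D: payoffs 2.6, 2.8 → best response Q.
No profile is a mutual best response for all players.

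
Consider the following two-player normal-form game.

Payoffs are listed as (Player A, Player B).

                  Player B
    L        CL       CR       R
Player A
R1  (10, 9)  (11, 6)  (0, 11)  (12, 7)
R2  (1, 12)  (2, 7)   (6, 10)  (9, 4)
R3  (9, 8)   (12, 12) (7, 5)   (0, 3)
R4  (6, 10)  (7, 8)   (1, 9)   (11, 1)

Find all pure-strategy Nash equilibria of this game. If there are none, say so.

(R3, CL)

Player A against L: payoffs 10, 1, 9, 6 → best response R1.
Player A against CL: payoffs 11, 2, 12, 7 → best response R3.
Player A against CR: payoffs 0, 6, 7, 1 → best response R3.
Player A against R: payoffs 12, 9, 0, 11 → best response R1.
Player B against R1: payoffs 9, 6, 11, 7 → best response CR.
Player B against R2: payoffs 12, 7, 10, 4 → best response L.
Player B against R3: payoffs 8, 12, 5, 3 → best response CL.
Player B against R4: payoffs 10, 8, 9, 1 → best response L.
Mutual best responses: (R3, CL).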